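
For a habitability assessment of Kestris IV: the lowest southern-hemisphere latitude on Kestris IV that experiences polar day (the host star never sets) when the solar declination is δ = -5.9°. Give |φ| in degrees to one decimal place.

|φ| = 84.1°

Polar day requires cos H₀ = −tan φ tan δ ≤ −1, i.e. tan φ tan δ ≥ 1.
The boundary is |tan φ| · |tan δ| = 1, so |φ| = 90° − |δ| = 90° − 5.9° = 84.1° in the southern hemisphere.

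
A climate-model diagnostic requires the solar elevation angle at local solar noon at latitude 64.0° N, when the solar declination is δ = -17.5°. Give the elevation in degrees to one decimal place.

8.5°

At local noon the hour angle is zero, so the zenith angle equals |φ − δ| = |+64.0° − (-17.500°)| = 81.500°.
Elevation = 90° − 81.500° = 8.5°.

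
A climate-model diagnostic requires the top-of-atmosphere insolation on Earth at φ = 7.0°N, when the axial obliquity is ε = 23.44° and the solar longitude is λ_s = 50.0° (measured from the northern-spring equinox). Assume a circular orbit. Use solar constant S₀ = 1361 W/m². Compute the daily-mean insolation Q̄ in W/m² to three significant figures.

Solar declination: sin δ = sin ε · sin λ_s = sin 23.44° × sin 50.0° = 0.30472, so δ = +17.742°.
cos H₀ = −tan(+7.0°) tan(+17.742°) = -0.0393, H₀ = 1.6101 rad.
Bracket: H₀ sin φ sin δ + cos φ cos δ sin H₀ = 1.6101×0.12187×0.30472 + 0.99255×0.95244×0.99923 = 0.059793 + 0.944616 = 1.004409.
Q̄ = (S₀/π) × [bracket] = (1361/π) × 1.004409 = 435.1 W/m².

Q̄ ≈ 435 W/m²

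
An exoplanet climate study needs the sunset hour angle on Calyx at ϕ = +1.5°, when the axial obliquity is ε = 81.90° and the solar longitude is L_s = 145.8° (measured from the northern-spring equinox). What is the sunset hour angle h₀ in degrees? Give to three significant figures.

h₀ = 91.0°

Solar declination: sin δ = sin ε · sin L_s = sin 81.90° × sin 145.8° = 0.55648, so δ = +33.812°.
cos h₀ = −tan ϕ · tan δ = −tan(+1.5°) × tan(+33.812°) = -0.0175, so h₀ = 1.5883 rad = 91.00°.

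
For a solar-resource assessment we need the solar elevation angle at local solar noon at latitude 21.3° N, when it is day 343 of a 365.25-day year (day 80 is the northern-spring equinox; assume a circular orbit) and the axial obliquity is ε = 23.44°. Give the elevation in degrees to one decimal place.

Solar longitude: λ_s = 360° × (343 − 80)/365.25 = 259.220°.
sin δ = sin 23.44° × sin 259.220° = -0.39077, so δ = -23.002°.
At local noon the hour angle is zero, so the zenith angle equals |φ − δ| = |+21.3° − (-23.002°)| = 44.302°.
Elevation = 90° − 44.302° = 45.7°.

45.7°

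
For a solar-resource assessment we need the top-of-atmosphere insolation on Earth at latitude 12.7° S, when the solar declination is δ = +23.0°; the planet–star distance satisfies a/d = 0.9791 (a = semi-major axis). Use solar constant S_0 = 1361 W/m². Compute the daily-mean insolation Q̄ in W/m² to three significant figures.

cos h₀ = −tan(-12.7°) tan(+23.000°) = 0.0957, h₀ = 1.4750 rad.
Bracket: h₀ sin ϕ sin δ + cos ϕ cos δ sin h₀ = 1.4750×-0.21985×0.39073 + 0.97553×0.92050×0.99541 = -0.126705 + 0.893854 = 0.767149.
Inverse-square distance factor (a/d)² = 0.9791² = 0.958637.
Q̄ = (S_0/π) × 0.958637 × [bracket] = (1361/π) × 0.958637 × 0.767149 = 318.6 W/m².

Q̄ ≈ 319 W/m²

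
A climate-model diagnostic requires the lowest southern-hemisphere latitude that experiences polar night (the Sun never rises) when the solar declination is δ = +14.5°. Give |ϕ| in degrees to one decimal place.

Polar night requires cos h₀ = −tan ϕ tan δ ≥ 1, i.e. tan ϕ tan δ ≤ −1.
The boundary is |tan ϕ| · |tan δ| = 1, so |ϕ| = 90° − |δ| = 90° − 14.5° = 75.5° in the southern hemisphere.

|ϕ| = 75.5°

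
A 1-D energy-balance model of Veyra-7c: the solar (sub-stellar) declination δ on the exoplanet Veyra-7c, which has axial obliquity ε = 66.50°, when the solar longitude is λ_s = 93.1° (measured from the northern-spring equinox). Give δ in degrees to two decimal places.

δ = +66.31°

sin δ = sin ε · sin λ_s = sin 66.50° × sin 93.1° = 0.915718.
δ = arcsin(0.915718) = +66.31°.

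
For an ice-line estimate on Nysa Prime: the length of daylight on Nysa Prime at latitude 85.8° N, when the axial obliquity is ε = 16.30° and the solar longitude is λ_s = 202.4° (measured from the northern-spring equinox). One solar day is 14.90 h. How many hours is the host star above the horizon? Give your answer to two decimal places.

0.00 h

Solar declination: sin δ = sin ε · sin λ_s = sin 16.30° × sin 202.4° = -0.10695, so δ = -6.140°.
cos H₀ = −tan φ · tan δ = 1.4648 ≥ 1, so the host star never rises (polar night) and H₀ = 0.
Daylight = 2H₀/(2π) × 14.90 h = (0.0000/π) × 14.90 = 0.00 h.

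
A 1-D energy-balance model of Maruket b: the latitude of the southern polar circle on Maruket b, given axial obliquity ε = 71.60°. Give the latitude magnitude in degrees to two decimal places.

The polar circle is the lowest latitude that experiences at least one full rotation of continuous darkness at the northern-summer solstice; it lies at |φ| = 90° − ε = 90° − 71.60° = 18.40°.

18.40°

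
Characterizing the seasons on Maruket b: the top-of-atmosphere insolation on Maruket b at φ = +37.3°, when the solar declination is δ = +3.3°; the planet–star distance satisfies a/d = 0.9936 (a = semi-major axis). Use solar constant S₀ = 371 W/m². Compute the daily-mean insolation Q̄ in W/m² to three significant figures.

Q̄ ≈ 99.1 W/m²

cos H₀ = −tan(+37.3°) tan(+3.300°) = -0.0439, H₀ = 1.6147 rad.
Bracket: H₀ sin φ sin δ + cos φ cos δ sin H₀ = 1.6147×0.60599×0.05756 + 0.79547×0.99834×0.99903 = 0.056322 + 0.793379 = 0.849701.
Inverse-square distance factor (a/d)² = 0.9936² = 0.987241.
Q̄ = (S₀/π) × 0.987241 × [bracket] = (371/π) × 0.987241 × 0.849701 = 99.06 W/m².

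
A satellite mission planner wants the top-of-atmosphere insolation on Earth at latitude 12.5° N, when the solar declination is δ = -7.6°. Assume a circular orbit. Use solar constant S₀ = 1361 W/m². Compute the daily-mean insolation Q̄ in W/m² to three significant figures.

cos H₀ = −tan(+12.5°) tan(-7.600°) = 0.0296, H₀ = 1.5412 rad.
Bracket: H₀ sin φ sin δ + cos φ cos δ sin H₀ = 1.5412×0.21644×-0.13226 + 0.97630×0.99122×0.99956 = -0.044119 + 0.967302 = 0.923183.
Q̄ = (S₀/π) × [bracket] = (1361/π) × 0.923183 = 399.9 W/m².

Q̄ ≈ 400 W/m²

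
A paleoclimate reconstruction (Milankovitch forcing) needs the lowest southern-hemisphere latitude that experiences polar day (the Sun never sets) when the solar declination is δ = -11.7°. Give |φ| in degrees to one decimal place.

Polar day requires cos H₀ = −tan φ tan δ ≤ −1, i.e. tan φ tan δ ≥ 1.
The boundary is |tan φ| · |tan δ| = 1, so |φ| = 90° − |δ| = 90° − 11.7° = 78.3° in the southern hemisphere.

|φ| = 78.3°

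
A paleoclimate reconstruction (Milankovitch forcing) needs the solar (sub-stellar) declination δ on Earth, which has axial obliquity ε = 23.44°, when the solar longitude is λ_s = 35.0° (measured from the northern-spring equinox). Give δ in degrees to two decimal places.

sin δ = sin ε · sin λ_s = sin 23.44° × sin 35.0° = 0.228162.
δ = arcsin(0.228162) = +13.19°.

δ = +13.19°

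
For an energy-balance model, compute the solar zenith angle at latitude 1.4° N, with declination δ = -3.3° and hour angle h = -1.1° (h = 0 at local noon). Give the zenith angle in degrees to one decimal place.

θ_z = 4.8°

cos θ_z = sin φ sin δ + cos φ cos δ cos h = -0.001406 + 0.997860 = 0.996454.
θ_z = arccos(0.996454) = 4.8°.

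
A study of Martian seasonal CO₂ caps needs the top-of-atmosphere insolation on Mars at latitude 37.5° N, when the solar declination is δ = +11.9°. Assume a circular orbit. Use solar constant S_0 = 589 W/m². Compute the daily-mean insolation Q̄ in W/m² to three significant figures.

Q̄ ≈ 184 W/m²

cos h₀ = −tan(+37.5°) tan(+11.900°) = -0.1617, h₀ = 1.7332 rad.
Bracket: h₀ sin ϕ sin δ + cos ϕ cos δ sin h₀ = 1.7332×0.60876×0.20620 + 0.79335×0.97851×0.98684 = 0.217562 + 0.766085 = 0.983647.
Q̄ = (S_0/π) × [bracket] = (589/π) × 0.983647 = 184.4 W/m².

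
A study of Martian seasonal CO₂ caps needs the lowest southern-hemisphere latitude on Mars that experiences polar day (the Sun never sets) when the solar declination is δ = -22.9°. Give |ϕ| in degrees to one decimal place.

Polar day requires cos h₀ = −tan ϕ tan δ ≤ −1, i.e. tan ϕ tan δ ≥ 1.
The boundary is |tan ϕ| · |tan δ| = 1, so |ϕ| = 90° − |δ| = 90° − 22.9° = 67.1° in the southern hemisphere.

|ϕ| = 67.1°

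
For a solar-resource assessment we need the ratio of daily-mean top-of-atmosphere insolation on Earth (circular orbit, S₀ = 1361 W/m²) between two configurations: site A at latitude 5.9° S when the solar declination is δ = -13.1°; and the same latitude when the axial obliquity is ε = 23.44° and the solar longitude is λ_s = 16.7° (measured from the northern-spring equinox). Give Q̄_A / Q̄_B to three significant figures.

Q̄_A / Q̄_B ≈ 1.04

— Configuration A (φ=-5.9°):
cos H₀ = −tan(-5.9°) tan(-13.100°) = -0.0240, H₀ = 1.5948 rad.
Bracket: H₀ sin φ sin δ + cos φ cos δ sin H₀ = 1.5948×-0.10279×-0.22665 + 0.99470×0.97398×0.99971 = 0.037155 + 0.968537 = 1.005692.
Q̄ = (S₀/π) × [bracket] = (1361/π) × 1.005692 = 435.69 W/m².
— Configuration B (φ=-5.9°):
Solar declination: sin δ = sin ε · sin λ_s = sin 23.44° × sin 16.7° = 0.11431, so δ = +6.564°.
cos H₀ = −tan(-5.9°) tan(+6.564°) = 0.0119, H₀ = 1.5589 rad.
Bracket: H₀ sin φ sin δ + cos φ cos δ sin H₀ = 1.5589×-0.10279×0.11431 + 0.99470×0.99345×0.99993 = -0.018317 + 0.988116 = 0.969799.
Q̄ = (S₀/π) × [bracket] = (1361/π) × 0.969799 = 420.14 W/m².
Ratio Q̄_A / Q̄_B = 435.69 / 420.14 = 1.037.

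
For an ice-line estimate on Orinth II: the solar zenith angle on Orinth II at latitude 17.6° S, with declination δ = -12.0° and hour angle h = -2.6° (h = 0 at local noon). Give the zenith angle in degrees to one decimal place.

θ_z = 6.1°

cos θ_z = sin ϕ sin δ + cos ϕ cos δ cos h = 0.062866 + 0.931401 = 0.994267.
θ_z = arccos(0.994267) = 6.1°.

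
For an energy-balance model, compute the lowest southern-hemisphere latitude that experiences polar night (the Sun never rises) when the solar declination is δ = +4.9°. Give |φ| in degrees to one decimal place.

|φ| = 85.1°

Polar night requires cos H₀ = −tan φ tan δ ≥ 1, i.e. tan φ tan δ ≤ −1.
The boundary is |tan φ| · |tan δ| = 1, so |φ| = 90° − |δ| = 90° − 4.9° = 85.1° in the southern hemisphere.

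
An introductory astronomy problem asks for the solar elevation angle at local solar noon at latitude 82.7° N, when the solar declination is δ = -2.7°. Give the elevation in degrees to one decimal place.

At local noon the hour angle is zero, so the zenith angle equals |φ − δ| = |+82.7° − (-2.700°)| = 85.400°.
Elevation = 90° − 85.400° = 4.6°.

4.6°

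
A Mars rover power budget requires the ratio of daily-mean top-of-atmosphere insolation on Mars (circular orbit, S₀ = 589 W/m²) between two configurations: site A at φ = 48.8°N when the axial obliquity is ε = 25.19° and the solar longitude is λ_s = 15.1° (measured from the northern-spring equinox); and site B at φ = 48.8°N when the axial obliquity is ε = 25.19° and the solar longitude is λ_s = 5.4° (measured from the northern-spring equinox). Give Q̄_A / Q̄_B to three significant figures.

— Configuration A (φ=+48.8°):
Solar declination: sin δ = sin ε · sin λ_s = sin 25.19° × sin 15.1° = 0.11088, so δ = +6.366°.
cos H₀ = −tan(+48.8°) tan(+6.366°) = -0.1274, H₀ = 1.6986 rad.
Bracket: H₀ sin φ sin δ + cos φ cos δ sin H₀ = 1.6986×0.75241×0.11088 + 0.65869×0.99383×0.99185 = 0.141709 + 0.649291 = 0.791000.
Q̄ = (S₀/π) × [bracket] = (589/π) × 0.791000 = 148.30 W/m².
— Configuration B (φ=+48.8°):
Solar declination: sin δ = sin ε · sin λ_s = sin 25.19° × sin 5.4° = 0.04005, so δ = +2.296°.
cos H₀ = −tan(+48.8°) tan(+2.296°) = -0.0458, H₀ = 1.6166 rad.
Bracket: H₀ sin φ sin δ + cos φ cos δ sin H₀ = 1.6166×0.75241×0.04005 + 0.65869×0.99920×0.99895 = 0.048715 + 0.657472 = 0.706187.
Q̄ = (S₀/π) × [bracket] = (589/π) × 0.706187 = 132.40 W/m².
Ratio Q̄_A / Q̄_B = 148.30 / 132.40 = 1.120.

Q̄_A / Q̄_B ≈ 1.12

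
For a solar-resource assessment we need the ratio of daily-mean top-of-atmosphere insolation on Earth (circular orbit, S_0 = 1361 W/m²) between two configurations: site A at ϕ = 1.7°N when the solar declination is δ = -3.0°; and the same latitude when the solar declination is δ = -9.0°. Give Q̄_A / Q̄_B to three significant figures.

Q̄_A / Q̄_B ≈ 1.02

— Configuration A (ϕ=+1.7°):
cos h₀ = −tan(+1.7°) tan(-3.000°) = 0.0016, h₀ = 1.5692 rad.
Bracket: h₀ sin ϕ sin δ + cos ϕ cos δ sin h₀ = 1.5692×0.02967×-0.05234 + 0.99956×0.99863×1.00000 = -0.002437 + 0.998191 = 0.995754.
Q̄ = (S_0/π) × [bracket] = (1361/π) × 0.995754 = 431.38 W/m².
— Configuration B (ϕ=+1.7°):
cos h₀ = −tan(+1.7°) tan(-9.000°) = 0.0047, h₀ = 1.5661 rad.
Bracket: h₀ sin ϕ sin δ + cos ϕ cos δ sin h₀ = 1.5661×0.02967×-0.15643 + 0.99956×0.98769×0.99999 = -0.007269 + 0.987246 = 0.979977.
Q̄ = (S_0/π) × [bracket] = (1361/π) × 0.979977 = 424.55 W/m².
Ratio Q̄_A / Q̄_B = 431.38 / 424.55 = 1.016.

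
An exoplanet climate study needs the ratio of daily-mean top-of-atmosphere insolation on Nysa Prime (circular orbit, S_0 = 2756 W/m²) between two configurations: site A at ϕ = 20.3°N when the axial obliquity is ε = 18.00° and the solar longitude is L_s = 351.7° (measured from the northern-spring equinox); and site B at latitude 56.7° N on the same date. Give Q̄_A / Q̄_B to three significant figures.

Q̄_A / Q̄_B ≈ 1.86

— Configuration A (ϕ=+20.3°):
Solar declination: sin δ = sin ε · sin L_s = sin 18.00° × sin 351.7° = -0.04461, so δ = -2.557°.
cos h₀ = −tan(+20.3°) tan(-2.557°) = 0.0165, h₀ = 1.5543 rad.
Bracket: h₀ sin ϕ sin δ + cos ϕ cos δ sin h₀ = 1.5543×0.34694×-0.04461 + 0.93789×0.99900×0.99986 = -0.024056 + 0.936821 = 0.912765.
Q̄ = (S_0/π) × [bracket] = (2756/π) × 0.912765 = 800.73 W/m².
— Configuration B (ϕ=+56.7°):
cos h₀ = −tan(+56.7°) tan(-2.557°) = 0.0680, h₀ = 1.5028 rad.
Bracket: h₀ sin ϕ sin δ + cos ϕ cos δ sin h₀ = 1.5028×0.83581×-0.04461 + 0.54902×0.99900×0.99769 = -0.056033 + 0.547204 = 0.491171.
Q̄ = (S_0/π) × [bracket] = (2756/π) × 0.491171 = 430.89 W/m².
Ratio Q̄_A / Q̄_B = 800.73 / 430.89 = 1.858.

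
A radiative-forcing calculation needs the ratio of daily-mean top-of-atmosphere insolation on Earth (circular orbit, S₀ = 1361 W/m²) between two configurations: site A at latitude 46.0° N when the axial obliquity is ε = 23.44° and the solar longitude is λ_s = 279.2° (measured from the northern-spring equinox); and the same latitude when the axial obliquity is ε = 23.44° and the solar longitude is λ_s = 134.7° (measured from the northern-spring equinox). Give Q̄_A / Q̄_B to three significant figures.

Q̄_A / Q̄_B ≈ 0.254

— Configuration A (φ=+46.0°):
Solar declination: sin δ = sin ε · sin λ_s = sin 23.44° × sin 279.2° = -0.39267, so δ = -23.121°.
cos H₀ = −tan(+46.0°) tan(-23.121°) = 0.4421, H₀ = 1.1128 rad.
Bracket: H₀ sin φ sin δ + cos φ cos δ sin H₀ = 1.1128×0.71934×-0.39267 + 0.69466×0.91968×0.89695 = -0.314325 + 0.573030 = 0.258705.
Q̄ = (S₀/π) × [bracket] = (1361/π) × 0.258705 = 112.08 W/m².
— Configuration B (φ=+46.0°):
Solar declination: sin δ = sin ε · sin λ_s = sin 23.44° × sin 134.7° = 0.28275, so δ = +16.424°.
cos H₀ = −tan(+46.0°) tan(+16.424°) = -0.3052, H₀ = 1.8810 rad.
Bracket: H₀ sin φ sin δ + cos φ cos δ sin H₀ = 1.8810×0.71934×0.28275 + 0.69466×0.95919×0.95227 = 0.382583 + 0.634508 = 1.017091.
Q̄ = (S₀/π) × [bracket] = (1361/π) × 1.017091 = 440.62 W/m².
Ratio Q̄_A / Q̄_B = 112.08 / 440.62 = 0.2544.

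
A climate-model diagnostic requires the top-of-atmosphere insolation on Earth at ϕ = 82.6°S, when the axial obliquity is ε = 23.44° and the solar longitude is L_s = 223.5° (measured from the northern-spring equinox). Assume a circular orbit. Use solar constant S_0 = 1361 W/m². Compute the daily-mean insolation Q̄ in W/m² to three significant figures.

Solar declination: sin δ = sin ε · sin L_s = sin 23.44° × sin 223.5° = -0.27382, so δ = -15.892°.
cos h₀ = −tan(-82.6°) tan(-15.892°) = -2.1921 ≤ −1 ⇒ polar day, h₀ = π.
Bracket: h₀ sin ϕ sin δ + cos ϕ cos δ sin h₀ = 3.1416×-0.99167×-0.27382 + 0.12880×0.96178×0.00000 = 0.853067 + 0.000000 = 0.853067.
Q̄ = (S_0/π) × [bracket] = (1361/π) × 0.853067 = 369.6 W/m².

Q̄ ≈ 370 W/m²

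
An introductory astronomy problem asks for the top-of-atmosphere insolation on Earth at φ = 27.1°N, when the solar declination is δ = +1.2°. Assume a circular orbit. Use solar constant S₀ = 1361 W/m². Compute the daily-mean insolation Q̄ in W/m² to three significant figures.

Q̄ ≈ 392 W/m²

cos H₀ = −tan(+27.1°) tan(+1.200°) = -0.0107, H₀ = 1.5815 rad.
Bracket: H₀ sin φ sin δ + cos φ cos δ sin H₀ = 1.5815×0.45554×0.02094 + 0.89021×0.99978×0.99994 = 0.015086 + 0.889961 = 0.905047.
Q̄ = (S₀/π) × [bracket] = (1361/π) × 0.905047 = 392.1 W/m².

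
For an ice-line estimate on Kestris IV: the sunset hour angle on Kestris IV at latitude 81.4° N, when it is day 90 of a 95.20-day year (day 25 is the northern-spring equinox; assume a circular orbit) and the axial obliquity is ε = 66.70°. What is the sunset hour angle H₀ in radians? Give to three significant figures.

Solar longitude: λ_s = 360° × (90 − 25)/95.20 = 245.798°.
sin δ = sin 66.70° × sin 245.798° = -0.83772, so δ = -56.900°.
cos H₀ = −tan φ · tan δ = 10.1432 ≥ 1, so the host star never rises (polar night) and H₀ = 0.

H₀ = 0.00 rad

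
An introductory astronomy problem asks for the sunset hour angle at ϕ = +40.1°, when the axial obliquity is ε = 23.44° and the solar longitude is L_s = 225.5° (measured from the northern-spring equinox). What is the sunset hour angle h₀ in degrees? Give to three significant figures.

Solar declination: sin δ = sin ε · sin L_s = sin 23.44° × sin 225.5° = -0.28372, so δ = -16.483°.
cos h₀ = −tan ϕ · tan δ = −tan(+40.1°) × tan(-16.483°) = 0.2492, so h₀ = 1.3190 rad = 75.57°.

h₀ = 75.6°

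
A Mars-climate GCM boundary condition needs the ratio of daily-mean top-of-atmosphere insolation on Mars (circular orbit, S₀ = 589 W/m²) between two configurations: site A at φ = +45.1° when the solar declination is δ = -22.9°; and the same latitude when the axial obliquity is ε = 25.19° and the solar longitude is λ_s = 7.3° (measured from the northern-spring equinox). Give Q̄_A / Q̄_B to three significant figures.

— Configuration A (φ=+45.1°):
cos H₀ = −tan(+45.1°) tan(-22.900°) = 0.4239, H₀ = 1.1331 rad.
Bracket: H₀ sin φ sin δ + cos φ cos δ sin H₀ = 1.1331×0.70834×-0.38912 + 0.70587×0.92119×0.90571 = -0.312316 + 0.588929 = 0.276613.
Q̄ = (S₀/π) × [bracket] = (589/π) × 0.276613 = 51.861 W/m².
— Configuration B (φ=+45.1°):
Solar declination: sin δ = sin ε · sin λ_s = sin 25.19° × sin 7.3° = 0.05408, so δ = +3.100°.
cos H₀ = −tan(+45.1°) tan(+3.100°) = -0.0544, H₀ = 1.6252 rad.
Bracket: H₀ sin φ sin δ + cos φ cos δ sin H₀ = 1.6252×0.70834×0.05408 + 0.70587×0.99854×0.99852 = 0.062257 + 0.703796 = 0.766053.
Q̄ = (S₀/π) × [bracket] = (589/π) × 0.766053 = 143.62 W/m².
Ratio Q̄_A / Q̄_B = 51.861 / 143.62 = 0.3611.

Q̄_A / Q̄_B ≈ 0.361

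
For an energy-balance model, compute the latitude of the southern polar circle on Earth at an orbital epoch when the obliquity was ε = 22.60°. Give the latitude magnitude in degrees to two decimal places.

67.40°

The polar circle is the lowest latitude that experiences at least one full rotation of continuous darkness at the northern-summer solstice; it lies at |φ| = 90° − ε = 90° − 22.60° = 67.40°.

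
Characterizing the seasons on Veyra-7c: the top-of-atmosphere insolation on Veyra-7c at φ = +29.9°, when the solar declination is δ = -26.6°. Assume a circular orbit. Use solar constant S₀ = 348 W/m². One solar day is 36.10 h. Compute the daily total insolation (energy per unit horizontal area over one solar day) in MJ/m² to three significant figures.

cos H₀ = −tan(+29.9°) tan(-26.600°) = 0.2880, H₀ = 1.2787 rad.
Bracket: H₀ sin φ sin δ + cos φ cos δ sin H₀ = 1.2787×0.49849×-0.44776 + 0.86690×0.89415×0.95765 = -0.285411 + 0.742312 = 0.456901.
Q̄ = (S₀/π) × [bracket] = (348/π) × 0.456901 = 50.612 W/m².
Daily total = Q̄ × 36.10 h × 3600 s/h = 50.612 × 36.10 × 3600 / 10⁶ = 6.578 MJ/m².

6.58 MJ/m²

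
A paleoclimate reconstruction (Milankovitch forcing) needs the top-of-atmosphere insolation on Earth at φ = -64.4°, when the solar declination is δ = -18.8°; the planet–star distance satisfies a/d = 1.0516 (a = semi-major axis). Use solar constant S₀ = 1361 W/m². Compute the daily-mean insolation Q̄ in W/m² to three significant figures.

cos H₀ = −tan(-64.4°) tan(-18.800°) = -0.7105, H₀ = 2.3610 rad.
Bracket: H₀ sin φ sin δ + cos φ cos δ sin H₀ = 2.3610×-0.90183×-0.32227 + 0.43209×0.94665×0.70367 = 0.686184 + 0.287828 = 0.974012.
Inverse-square distance factor (a/d)² = 1.0516² = 1.105863.
Q̄ = (S₀/π) × 1.105863 × [bracket] = (1361/π) × 1.105863 × 0.974012 = 466.6 W/m².

Q̄ ≈ 467 W/m²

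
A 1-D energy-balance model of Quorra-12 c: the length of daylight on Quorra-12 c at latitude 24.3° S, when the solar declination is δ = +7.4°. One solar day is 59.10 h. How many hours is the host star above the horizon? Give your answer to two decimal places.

28.45 h

cos h₀ = −tan ϕ · tan δ = −tan(-24.3°) × tan(+7.400°) = 0.0586, so h₀ = 1.5121 rad = 86.64°.
Daylight = 2h₀/(2π) × 59.10 h = (1.5121/π) × 59.10 = 28.45 h.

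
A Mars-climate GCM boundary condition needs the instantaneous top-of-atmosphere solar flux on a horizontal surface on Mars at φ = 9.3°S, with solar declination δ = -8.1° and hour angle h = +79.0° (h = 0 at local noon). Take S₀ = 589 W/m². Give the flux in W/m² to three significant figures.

123 W/m²

cos θ_z = sin φ sin δ + cos φ cos δ cos h = 0.022770 + 0.186422 = 0.209192.
Flux = S₀ · cos θ_z = 589 × 0.209192 = 123.2 W/m².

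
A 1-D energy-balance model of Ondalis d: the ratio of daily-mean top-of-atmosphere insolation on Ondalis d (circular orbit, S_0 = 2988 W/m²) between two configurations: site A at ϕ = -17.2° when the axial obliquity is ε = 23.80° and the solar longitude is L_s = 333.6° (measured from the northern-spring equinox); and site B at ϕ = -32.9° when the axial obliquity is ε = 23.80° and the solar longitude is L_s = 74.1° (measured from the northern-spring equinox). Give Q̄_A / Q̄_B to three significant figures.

Q̄_A / Q̄_B ≈ 2.17

— Configuration A (ϕ=-17.2°):
Solar declination: sin δ = sin ε · sin L_s = sin 23.80° × sin 333.6° = -0.17943, so δ = -10.337°.
cos h₀ = −tan(-17.2°) tan(-10.337°) = -0.0565, h₀ = 1.6273 rad.
Bracket: h₀ sin ϕ sin δ + cos ϕ cos δ sin h₀ = 1.6273×-0.29571×-0.17943 + 0.95528×0.98377×0.99840 = 0.086343 + 0.938272 = 1.024615.
Q̄ = (S_0/π) × [bracket] = (2988/π) × 1.024615 = 974.52 W/m².
— Configuration B (ϕ=-32.9°):
Solar declination: sin δ = sin ε · sin L_s = sin 23.80° × sin 74.1° = 0.38811, so δ = +22.837°.
cos h₀ = −tan(-32.9°) tan(+22.837°) = 0.2724, h₀ = 1.2949 rad.
Bracket: h₀ sin ϕ sin δ + cos ϕ cos δ sin h₀ = 1.2949×-0.54317×0.38811 + 0.83962×0.92161×0.96218 = -0.272977 + 0.744537 = 0.471560.
Q̄ = (S_0/π) × [bracket] = (2988/π) × 0.471560 = 448.51 W/m².
Ratio Q̄_A / Q̄_B = 974.52 / 448.51 = 2.173.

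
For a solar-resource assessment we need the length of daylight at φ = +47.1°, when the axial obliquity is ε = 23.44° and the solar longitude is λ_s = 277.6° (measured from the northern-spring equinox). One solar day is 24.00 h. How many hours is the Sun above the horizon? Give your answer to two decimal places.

Solar declination: sin δ = sin ε · sin λ_s = sin 23.44° × sin 277.6° = -0.39429, so δ = -23.222°.
cos H₀ = −tan φ · tan δ = −tan(+47.1°) × tan(-23.222°) = 0.4617, so H₀ = 1.0909 rad = 62.50°.
Daylight = 2H₀/(2π) × 24.00 h = (1.0909/π) × 24.00 = 8.33 h.

8.33 h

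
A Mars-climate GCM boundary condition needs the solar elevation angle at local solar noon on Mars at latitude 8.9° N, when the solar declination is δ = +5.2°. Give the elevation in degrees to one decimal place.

At local noon the hour angle is zero, so the zenith angle equals |φ − δ| = |+8.9° − (+5.200°)| = 3.700°.
Elevation = 90° − 3.700° = 86.3°.

86.3°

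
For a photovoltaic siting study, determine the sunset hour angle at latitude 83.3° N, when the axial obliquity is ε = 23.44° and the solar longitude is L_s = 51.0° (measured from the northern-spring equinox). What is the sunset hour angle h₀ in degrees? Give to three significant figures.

h₀ = 180°

Solar declination: sin δ = sin ε · sin L_s = sin 23.44° × sin 51.0° = 0.30914, so δ = +18.007°.
Sunrise equation: cos h₀ = −tan ϕ · tan δ = -2.7671 ≤ −1, so the Sun never sets (polar day) and h₀ = π.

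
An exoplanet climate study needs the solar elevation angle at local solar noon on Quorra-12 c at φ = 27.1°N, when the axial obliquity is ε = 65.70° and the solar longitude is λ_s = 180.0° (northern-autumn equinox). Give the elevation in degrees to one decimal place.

Solar declination: sin δ = sin ε · sin λ_s = sin 65.70° × sin 180.0° = 0.00000, so δ = +0.000°.
At local noon the hour angle is zero, so the zenith angle equals |φ − δ| = |+27.1° − (+0.000°)| = 27.100°.
Elevation = 90° − 27.100° = 62.9°.

62.9°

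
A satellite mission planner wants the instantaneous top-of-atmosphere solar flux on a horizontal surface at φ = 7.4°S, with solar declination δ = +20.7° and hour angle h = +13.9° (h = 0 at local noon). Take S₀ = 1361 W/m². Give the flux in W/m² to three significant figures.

1.16e+03 W/m²

cos θ_z = sin φ sin δ + cos φ cos δ cos h = -0.045526 + 0.900488 = 0.854962.
Flux = S₀ · cos θ_z = 1361 × 0.854962 = 1164 W/m².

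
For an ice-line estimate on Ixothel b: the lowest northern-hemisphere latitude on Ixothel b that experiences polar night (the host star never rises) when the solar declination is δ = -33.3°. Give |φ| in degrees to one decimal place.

|φ| = 56.7°

Polar night requires cos H₀ = −tan φ tan δ ≥ 1, i.e. tan φ tan δ ≤ −1.
The boundary is |tan φ| · |tan δ| = 1, so |φ| = 90° − |δ| = 90° − 33.3° = 56.7° in the northern hemisphere.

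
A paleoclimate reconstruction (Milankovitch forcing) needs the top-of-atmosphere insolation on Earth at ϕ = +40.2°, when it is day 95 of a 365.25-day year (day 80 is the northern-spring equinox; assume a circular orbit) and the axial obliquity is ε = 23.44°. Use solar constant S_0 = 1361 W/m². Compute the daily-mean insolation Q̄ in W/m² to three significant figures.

Q̄ ≈ 375 W/m²

Solar longitude: L_s = 360° × (95 − 80)/365.25 = 14.784°.
sin δ = sin 23.44° × sin 14.784° = 0.10151, so δ = +5.826°.
cos h₀ = −tan(+40.2°) tan(+5.826°) = -0.0862, h₀ = 1.6571 rad.
Bracket: h₀ sin ϕ sin δ + cos ϕ cos δ sin h₀ = 1.6571×0.64546×0.10151 + 0.76380×0.99483×0.99628 = 0.108574 + 0.757025 = 0.865599.
Q̄ = (S_0/π) × [bracket] = (1361/π) × 0.865599 = 375.0 W/m².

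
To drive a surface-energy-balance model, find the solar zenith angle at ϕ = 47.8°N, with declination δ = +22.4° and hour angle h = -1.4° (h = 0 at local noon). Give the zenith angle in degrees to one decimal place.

cos θ_z = sin ϕ sin δ + cos ϕ cos δ cos h = 0.282299 + 0.620851 = 0.903150.
θ_z = arccos(0.903150) = 25.4°.

θ_z = 25.4°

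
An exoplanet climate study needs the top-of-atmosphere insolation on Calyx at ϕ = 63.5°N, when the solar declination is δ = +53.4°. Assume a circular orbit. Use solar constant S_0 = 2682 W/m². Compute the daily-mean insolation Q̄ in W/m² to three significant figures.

Q̄ ≈ 1.93e+03 W/m²

cos h₀ = −tan(+63.5°) tan(+53.400°) = -2.7007 ≤ −1 ⇒ polar day, h₀ = π.
Bracket: h₀ sin ϕ sin δ + cos ϕ cos δ sin h₀ = 3.1416×0.89493×0.80282 + 0.44620×0.59622×0.00000 = 2.257138 + 0.000000 = 2.257138.
Q̄ = (S_0/π) × [bracket] = (2682/π) × 2.257138 = 1927 W/m².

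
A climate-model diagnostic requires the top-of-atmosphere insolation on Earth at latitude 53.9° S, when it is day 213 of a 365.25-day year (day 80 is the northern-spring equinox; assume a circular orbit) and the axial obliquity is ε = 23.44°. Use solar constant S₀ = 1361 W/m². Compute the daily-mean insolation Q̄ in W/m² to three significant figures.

Solar longitude: λ_s = 360° × (213 − 80)/365.25 = 131.088°.
sin δ = sin 23.44° × sin 131.088° = 0.29981, so δ = +17.446°.
cos H₀ = −tan(-53.9°) tan(+17.446°) = 0.4310, H₀ = 1.1252 rad.
Bracket: H₀ sin φ sin δ + cos φ cos δ sin H₀ = 1.1252×-0.80799×0.29981 + 0.58920×0.95400×0.90237 = -0.272572 + 0.507219 = 0.234647.
Q̄ = (S₀/π) × [bracket] = (1361/π) × 0.234647 = 101.7 W/m².

Q̄ ≈ 102 W/m²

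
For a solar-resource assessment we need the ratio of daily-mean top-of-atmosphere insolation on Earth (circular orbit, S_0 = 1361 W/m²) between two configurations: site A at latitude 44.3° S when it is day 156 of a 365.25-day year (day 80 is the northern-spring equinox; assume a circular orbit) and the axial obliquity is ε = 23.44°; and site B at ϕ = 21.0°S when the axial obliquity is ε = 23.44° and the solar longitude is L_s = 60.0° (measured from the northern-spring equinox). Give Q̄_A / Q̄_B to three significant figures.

— Configuration A (ϕ=-44.3°):
Solar longitude: L_s = 360° × (156 − 80)/365.25 = 74.908°.
sin δ = sin 23.44° × sin 74.908° = 0.38407, so δ = +22.586°.
cos h₀ = −tan(-44.3°) tan(+22.586°) = 0.4059, h₀ = 1.1528 rad.
Bracket: h₀ sin ϕ sin δ + cos ϕ cos δ sin h₀ = 1.1528×-0.69842×0.38407 + 0.71569×0.92330×0.91390 = -0.309230 + 0.603902 = 0.294672.
Q̄ = (S_0/π) × [bracket] = (1361/π) × 0.294672 = 127.66 W/m².
— Configuration B (ϕ=-21.0°):
Solar declination: sin δ = sin ε · sin L_s = sin 23.44° × sin 60.0° = 0.34449, so δ = +20.151°.
cos h₀ = −tan(-21.0°) tan(+20.151°) = 0.1409, h₀ = 1.4295 rad.
Bracket: h₀ sin ϕ sin δ + cos ϕ cos δ sin h₀ = 1.4295×-0.35837×0.34449 + 0.93358×0.93879×0.99003 = -0.176479 + 0.867698 = 0.691219.
Q̄ = (S_0/π) × [bracket] = (1361/π) × 0.691219 = 299.45 W/m².
Ratio Q̄_A / Q̄_B = 127.66 / 299.45 = 0.4263.

Q̄_A / Q̄_B ≈ 0.426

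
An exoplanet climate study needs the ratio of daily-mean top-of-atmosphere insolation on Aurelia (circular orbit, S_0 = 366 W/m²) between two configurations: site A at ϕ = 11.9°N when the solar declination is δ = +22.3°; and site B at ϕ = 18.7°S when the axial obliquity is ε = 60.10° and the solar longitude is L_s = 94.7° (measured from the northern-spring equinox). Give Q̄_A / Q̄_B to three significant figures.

Q̄_A / Q̄_B ≈ 8.27

— Configuration A (ϕ=+11.9°):
cos h₀ = −tan(+11.9°) tan(+22.300°) = -0.0864, h₀ = 1.6573 rad.
Bracket: h₀ sin ϕ sin δ + cos ϕ cos δ sin h₀ = 1.6573×0.20620×0.37946 + 0.97851×0.92521×0.99626 = 0.129675 + 0.901941 = 1.031616.
Q̄ = (S_0/π) × [bracket] = (366/π) × 1.031616 = 120.18 W/m².
— Configuration B (ϕ=-18.7°):
Solar declination: sin δ = sin ε · sin L_s = sin 60.10° × sin 94.7° = 0.86398, so δ = +59.767°.
cos h₀ = −tan(-18.7°) tan(+59.767°) = 0.5808, h₀ = 0.9511 rad.
Bracket: h₀ sin ϕ sin δ + cos ϕ cos δ sin h₀ = 0.9511×-0.32061×0.86398 + 0.94721×0.50352×0.81405 = -0.263455 + 0.388252 = 0.124797.
Q̄ = (S_0/π) × [bracket] = (366/π) × 0.124797 = 14.539 W/m².
Ratio Q̄_A / Q̄_B = 120.18 / 14.539 = 8.266.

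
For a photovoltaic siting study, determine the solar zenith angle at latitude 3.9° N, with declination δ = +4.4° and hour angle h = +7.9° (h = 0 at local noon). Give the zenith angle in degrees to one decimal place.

θ_z = 7.9°

cos θ_z = sin ϕ sin δ + cos ϕ cos δ cos h = 0.005218 + 0.985303 = 0.990521.
θ_z = arccos(0.990521) = 7.9°.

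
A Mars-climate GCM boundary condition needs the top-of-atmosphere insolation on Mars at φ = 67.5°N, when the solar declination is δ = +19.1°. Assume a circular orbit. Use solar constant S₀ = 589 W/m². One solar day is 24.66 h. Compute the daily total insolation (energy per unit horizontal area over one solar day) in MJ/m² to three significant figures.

cos H₀ = −tan(+67.5°) tan(+19.100°) = -0.8360, H₀ = 2.5607 rad.
Bracket: H₀ sin φ sin δ + cos φ cos δ sin H₀ = 2.5607×0.92388×0.32722 + 0.38268×0.94495×0.54873 = 0.774130 + 0.198428 = 0.972558.
Q̄ = (S₀/π) × [bracket] = (589/π) × 0.972558 = 182.34 W/m².
Daily total = Q̄ × 24.66 h × 3600 s/h = 182.34 × 24.66 × 3600 / 10⁶ = 16.19 MJ/m².

16.2 MJ/m²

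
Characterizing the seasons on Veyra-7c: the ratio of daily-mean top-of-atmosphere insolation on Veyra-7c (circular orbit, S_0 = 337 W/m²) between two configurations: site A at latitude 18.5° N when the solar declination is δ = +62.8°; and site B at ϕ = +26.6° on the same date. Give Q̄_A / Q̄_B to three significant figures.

— Configuration A (ϕ=+18.5°):
cos h₀ = −tan(+18.5°) tan(+62.800°) = -0.6511, h₀ = 2.2798 rad.
Bracket: h₀ sin ϕ sin δ + cos ϕ cos δ sin h₀ = 2.2798×0.31730×0.88942 + 0.94832×0.45710×0.75903 = 0.643389 + 0.329022 = 0.972411.
Q̄ = (S_0/π) × [bracket] = (337/π) × 0.972411 = 104.31 W/m².
— Configuration B (ϕ=+26.6°):
cos h₀ = −tan(+26.6°) tan(+62.800°) = -0.9744, h₀ = 2.9147 rad.
Bracket: h₀ sin ϕ sin δ + cos ϕ cos δ sin h₀ = 2.9147×0.44776×0.88942 + 0.89415×0.45710×0.22491 = 1.160770 + 0.091924 = 1.252694.
Q̄ = (S_0/π) × [bracket] = (337/π) × 1.252694 = 134.38 W/m².
Ratio Q̄_A / Q̄_B = 104.31 / 134.38 = 0.7762.

Q̄_A / Q̄_B ≈ 0.776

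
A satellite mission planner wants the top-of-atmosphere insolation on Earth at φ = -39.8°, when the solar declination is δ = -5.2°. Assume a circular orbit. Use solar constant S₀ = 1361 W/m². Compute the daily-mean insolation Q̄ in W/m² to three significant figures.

Q̄ ≈ 372 W/m²

cos H₀ = −tan(-39.8°) tan(-5.200°) = -0.0758, H₀ = 1.6467 rad.
Bracket: H₀ sin φ sin δ + cos φ cos δ sin H₀ = 1.6467×-0.64011×-0.09063 + 0.76828×0.99588×0.99712 = 0.095530 + 0.762911 = 0.858441.
Q̄ = (S₀/π) × [bracket] = (1361/π) × 0.858441 = 371.9 W/m².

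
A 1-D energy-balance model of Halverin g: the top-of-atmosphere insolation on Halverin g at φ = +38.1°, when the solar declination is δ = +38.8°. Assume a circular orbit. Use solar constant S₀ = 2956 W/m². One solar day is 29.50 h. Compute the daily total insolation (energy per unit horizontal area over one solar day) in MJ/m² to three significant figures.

cos H₀ = −tan(+38.1°) tan(+38.800°) = -0.6304, H₀ = 2.2529 rad.
Bracket: H₀ sin φ sin δ + cos φ cos δ sin H₀ = 2.2529×0.61704×0.62660 + 0.78694×0.77934×0.77624 = 0.871055 + 0.476063 = 1.347118.
Q̄ = (S₀/π) × [bracket] = (2956/π) × 1.347118 = 1267.5 W/m².
Daily total = Q̄ × 29.50 h × 3600 s/h = 1267.5 × 29.50 × 3600 / 10⁶ = 134.6 MJ/m².

135 MJ/m²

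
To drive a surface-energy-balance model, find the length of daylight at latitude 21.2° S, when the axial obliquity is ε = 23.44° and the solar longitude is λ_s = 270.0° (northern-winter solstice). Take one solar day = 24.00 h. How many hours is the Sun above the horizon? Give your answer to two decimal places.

13.29 h

Solar declination: sin δ = sin ε · sin λ_s = sin 23.44° × sin 270.0° = -0.39779, so δ = -23.440°.
cos H₀ = −tan φ · tan δ = −tan(-21.2°) × tan(-23.440°) = -0.1682, so H₀ = 1.7398 rad = 99.68°.
Daylight = 2H₀/(2π) × 24.00 h = (1.7398/π) × 24.00 = 13.29 h.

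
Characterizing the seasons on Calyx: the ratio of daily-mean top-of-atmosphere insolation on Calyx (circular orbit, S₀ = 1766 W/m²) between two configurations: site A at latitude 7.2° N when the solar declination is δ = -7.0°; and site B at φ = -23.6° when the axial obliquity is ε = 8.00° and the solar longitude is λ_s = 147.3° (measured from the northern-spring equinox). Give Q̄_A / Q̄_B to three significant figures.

— Configuration A (φ=+7.2°):
cos H₀ = −tan(+7.2°) tan(-7.000°) = 0.0155, H₀ = 1.5553 rad.
Bracket: H₀ sin φ sin δ + cos φ cos δ sin H₀ = 1.5553×0.12533×-0.12187 + 0.99211×0.99255×0.99988 = -0.023756 + 0.984601 = 0.960845.
Q̄ = (S₀/π) × [bracket] = (1766/π) × 0.960845 = 540.12 W/m².
— Configuration B (φ=-23.6°):
Solar declination: sin δ = sin ε · sin λ_s = sin 8.00° × sin 147.3° = 0.07519, so δ = +4.312°.
cos H₀ = −tan(-23.6°) tan(+4.312°) = 0.0329, H₀ = 1.5378 rad.
Bracket: H₀ sin φ sin δ + cos φ cos δ sin H₀ = 1.5378×-0.40035×0.07519 + 0.91636×0.99717×0.99946 = -0.046291 + 0.913273 = 0.866982.
Q̄ = (S₀/π) × [bracket] = (1766/π) × 0.866982 = 487.36 W/m².
Ratio Q̄_A / Q̄_B = 540.12 / 487.36 = 1.108.

Q̄_A / Q̄_B ≈ 1.11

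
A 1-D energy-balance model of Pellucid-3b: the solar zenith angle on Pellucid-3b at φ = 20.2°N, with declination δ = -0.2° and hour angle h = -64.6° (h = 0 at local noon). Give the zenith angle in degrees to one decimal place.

cos θ_z = sin φ sin δ + cos φ cos δ cos h = -0.001205 + 0.402550 = 0.401345.
θ_z = arccos(0.401345) = 66.3°.

θ_z = 66.3°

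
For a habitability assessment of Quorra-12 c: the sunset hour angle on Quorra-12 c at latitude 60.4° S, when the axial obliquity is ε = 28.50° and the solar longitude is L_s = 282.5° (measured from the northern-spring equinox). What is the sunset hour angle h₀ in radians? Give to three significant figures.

h₀ = 2.76 rad

Solar declination: sin δ = sin ε · sin L_s = sin 28.50° × sin 282.5° = -0.46585, so δ = -27.765°.
cos h₀ = −tan ϕ · tan δ = −tan(-60.4°) × tan(-27.765°) = -0.9267, so h₀ = 2.7564 rad = 157.93°.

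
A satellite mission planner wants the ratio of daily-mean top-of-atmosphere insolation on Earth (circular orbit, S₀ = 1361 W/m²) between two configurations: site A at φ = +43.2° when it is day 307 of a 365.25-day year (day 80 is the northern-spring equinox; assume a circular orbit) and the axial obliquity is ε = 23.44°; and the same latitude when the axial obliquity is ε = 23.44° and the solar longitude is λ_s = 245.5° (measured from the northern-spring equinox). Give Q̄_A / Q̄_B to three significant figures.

Q̄_A / Q̄_B ≈ 1.28

— Configuration A (φ=+43.2°):
Solar longitude: λ_s = 360° × (307 − 80)/365.25 = 223.737°.
sin δ = sin 23.44° × sin 223.737° = -0.27501, so δ = -15.963°.
cos H₀ = −tan(+43.2°) tan(-15.963°) = 0.2686, H₀ = 1.2988 rad.
Bracket: H₀ sin φ sin δ + cos φ cos δ sin H₀ = 1.2988×0.68455×-0.27501 + 0.72897×0.96144×0.96325 = -0.244510 + 0.675104 = 0.430594.
Q̄ = (S₀/π) × [bracket] = (1361/π) × 0.430594 = 186.54 W/m².
— Configuration B (φ=+43.2°):
Solar declination: sin δ = sin ε · sin λ_s = sin 23.44° × sin 245.5° = -0.36197, so δ = -21.221°.
cos H₀ = −tan(+43.2°) tan(-21.221°) = 0.3646, H₀ = 1.1975 rad.
Bracket: H₀ sin φ sin δ + cos φ cos δ sin H₀ = 1.1975×0.68455×-0.36197 + 0.72897×0.93219×0.93115 = -0.296724 + 0.632752 = 0.336028.
Q̄ = (S₀/π) × [bracket] = (1361/π) × 0.336028 = 145.57 W/m².
Ratio Q̄_A / Q̄_B = 186.54 / 145.57 = 1.281.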